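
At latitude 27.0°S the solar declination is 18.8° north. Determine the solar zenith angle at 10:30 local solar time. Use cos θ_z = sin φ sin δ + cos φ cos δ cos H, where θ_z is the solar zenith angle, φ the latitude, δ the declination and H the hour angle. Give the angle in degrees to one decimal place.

Hour angle H = 15° × (10.5 − 12) = -22.50°.
cos θ_z = sin(-27.0°) sin(18.8°) + cos(-27.0°) cos(18.8°) cos(-22.50°) = -0.1463 + 0.7793 = 0.6330.
θ_z = arccos(0.6330) = 50.73°.

50.7°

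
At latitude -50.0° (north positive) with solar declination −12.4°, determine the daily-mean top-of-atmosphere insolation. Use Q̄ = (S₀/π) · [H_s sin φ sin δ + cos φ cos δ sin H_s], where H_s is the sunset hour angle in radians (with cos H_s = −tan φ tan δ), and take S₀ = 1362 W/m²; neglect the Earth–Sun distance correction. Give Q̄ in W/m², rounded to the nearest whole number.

394 W/m²

The sunset hour angle satisfies cos H_s = −tan φ tan δ = -0.2620, giving H_s = 105.19°. In radians, H_s = 1.8359.
H_s sin φ sin δ = 1.8359 × -0.7660 × -0.2147 = 0.3019.
cos φ cos δ sin H_s = 0.6428 × 0.9767 × 0.9651 = 0.6059.
Q̄ = (1362/π) × (0.3019 + 0.6059) = 433.54 × 0.9078 = 393.57 W/m².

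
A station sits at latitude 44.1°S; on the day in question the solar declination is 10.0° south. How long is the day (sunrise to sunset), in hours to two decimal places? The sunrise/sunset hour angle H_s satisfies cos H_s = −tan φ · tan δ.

cos H_s = −tan(-44.1°) · tan(-10.0°) = -0.1709, so H_s = arccos(-0.1709) = 99.84°.
Day length = 2 H_s / 15° h⁻¹ = 199.68° / 15 = 13.312 h.

13.31 hours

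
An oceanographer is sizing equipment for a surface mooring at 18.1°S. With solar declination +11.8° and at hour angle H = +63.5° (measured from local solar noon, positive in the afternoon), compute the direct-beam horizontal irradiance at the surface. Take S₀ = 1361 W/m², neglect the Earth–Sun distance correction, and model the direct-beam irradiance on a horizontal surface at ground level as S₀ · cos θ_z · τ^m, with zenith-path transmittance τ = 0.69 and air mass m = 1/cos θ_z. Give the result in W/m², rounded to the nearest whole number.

With φ = -18.1°, δ = 11.8°, H = 63.50°: sin φ sin δ = -0.0635, cos φ cos δ cos H = 0.4152, so cos θ_z = 0.3517.
Air mass m = 1/cos θ_z = 1/0.3517 = 2.843; τ^m = 0.69^2.843 = 0.3482.
Surface direct beam = 1361 × 0.3517 × 0.3482 = 166.67 W/m².

167 W/m²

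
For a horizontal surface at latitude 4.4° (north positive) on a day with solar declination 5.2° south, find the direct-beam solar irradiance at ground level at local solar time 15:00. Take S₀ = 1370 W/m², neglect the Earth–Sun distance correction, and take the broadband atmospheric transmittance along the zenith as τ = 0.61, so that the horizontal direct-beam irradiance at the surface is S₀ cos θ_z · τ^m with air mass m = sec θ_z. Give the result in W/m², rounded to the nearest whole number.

Hour angle H = 15° × (15 − 12) = 45.00°.
cos θ_z = sin(4.4°) sin(-5.2°) + cos(4.4°) cos(-5.2°) cos(45.00°) = -0.0070 + 0.7021 = 0.6951.
Air mass m = 1/cos θ_z = 1/0.6951 = 1.439; τ^m = 0.61^1.439 = 0.4910.
Surface direct beam = 1370 × 0.6951 × 0.4910 = 467.57 W/m².

468 W/m²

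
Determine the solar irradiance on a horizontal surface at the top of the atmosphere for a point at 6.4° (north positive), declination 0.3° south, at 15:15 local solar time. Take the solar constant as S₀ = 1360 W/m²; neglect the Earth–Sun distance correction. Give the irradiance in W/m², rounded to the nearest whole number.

Hour angle H = 15° × (15.25 − 12) = 48.75°.
cos θ_z = sin φ sin δ + cos φ cos δ cos H = (0.1115)(-0.0052) + (0.9938)(1.0000)(0.6593) = 0.6546.
Top-of-atmosphere irradiance = S₀ cos θ_z = 1360 × 0.6546 = 890.26 W/m².

890 W/m²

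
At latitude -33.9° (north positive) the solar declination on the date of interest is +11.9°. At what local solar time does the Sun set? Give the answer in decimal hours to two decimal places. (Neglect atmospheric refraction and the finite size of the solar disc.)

cos H_s = −tan(-33.9°) · tan(11.9°) = 0.1416, so H_s = arccos(0.1416) = 81.86°.
Sunset is at 12 + H_s/15 = 12 + 5.457 = 17.457 h local solar time.

17.46 h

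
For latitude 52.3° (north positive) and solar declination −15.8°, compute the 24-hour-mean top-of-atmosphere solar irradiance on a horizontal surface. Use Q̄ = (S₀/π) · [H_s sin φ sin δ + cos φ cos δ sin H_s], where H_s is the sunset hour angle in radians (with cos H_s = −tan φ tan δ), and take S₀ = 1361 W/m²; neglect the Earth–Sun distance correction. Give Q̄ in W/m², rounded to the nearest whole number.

The sunset hour angle satisfies cos H_s = −tan φ tan δ = 0.3661, giving H_s = 68.52°. In radians, H_s = 1.1959.
H_s sin φ sin δ = 1.1959 × 0.7912 × -0.2723 = -0.2576.
cos φ cos δ sin H_s = 0.6115 × 0.9622 × 0.9305 = 0.5475.
Q̄ = (1361/π) × (-0.2576 + 0.5475) = 433.22 × 0.2899 = 125.59 W/m².

126 W/m²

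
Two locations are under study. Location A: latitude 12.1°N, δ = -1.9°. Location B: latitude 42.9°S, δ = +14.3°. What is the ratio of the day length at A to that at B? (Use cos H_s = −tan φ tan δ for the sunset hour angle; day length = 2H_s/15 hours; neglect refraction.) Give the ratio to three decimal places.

1.174

A: H_s = arccos(−tan 12.1° · tan -1.9°) = 89.59°, so 2H_s/15 = 11.9453 h.
B: H_s = arccos(−tan -42.9° · tan 14.3°) = 76.30°, so 2H_s/15 = 10.1733 h.
Ratio A/B = 11.9453 / 10.1733 = 1.1742.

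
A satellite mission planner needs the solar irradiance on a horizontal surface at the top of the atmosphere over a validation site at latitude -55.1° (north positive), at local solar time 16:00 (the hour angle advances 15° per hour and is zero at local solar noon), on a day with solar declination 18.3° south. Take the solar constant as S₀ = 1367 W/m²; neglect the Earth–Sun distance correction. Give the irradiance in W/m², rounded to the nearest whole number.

723 W/m²

Hour angle H = 15° × (16 − 12) = 60.00°.
cos θ_z = sin(-55.1°) sin(-18.3°) + cos(-55.1°) cos(-18.3°) cos(60.00°) = 0.2575 + 0.2716 = 0.5291.
Top-of-atmosphere irradiance = S₀ cos θ_z = 1367 × 0.5291 = 723.28 W/m².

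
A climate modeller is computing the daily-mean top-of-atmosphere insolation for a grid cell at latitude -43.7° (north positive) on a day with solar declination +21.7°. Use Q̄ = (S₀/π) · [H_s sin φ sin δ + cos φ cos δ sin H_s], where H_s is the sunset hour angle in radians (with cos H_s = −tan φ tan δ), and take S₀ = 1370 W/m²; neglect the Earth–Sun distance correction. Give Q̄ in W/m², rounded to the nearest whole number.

139 W/m²

cos H_s = −tan(-43.7°) · tan(21.7°) = 0.3803, so H_s = arccos(0.3803) = 67.65°. In radians, H_s = 1.1807.
H_s sin φ sin δ = 1.1807 × -0.6909 × 0.3697 = -0.3016.
cos φ cos δ sin H_s = 0.7230 × 0.9291 × 0.9249 = 0.6213.
Q̄ = (1370/π) × (-0.3016 + 0.6213) = 436.08 × 0.3197 = 139.41 W/m².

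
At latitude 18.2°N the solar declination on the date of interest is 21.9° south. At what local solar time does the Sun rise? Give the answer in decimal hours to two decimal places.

6.51 h

cos H_s = −tan(18.2°) · tan(-21.9°) = 0.1322, so H_s = arccos(0.1322) = 82.40°.
Sunrise is at 12 − H_s/15 = 12 − 5.493 = 6.507 h local solar time.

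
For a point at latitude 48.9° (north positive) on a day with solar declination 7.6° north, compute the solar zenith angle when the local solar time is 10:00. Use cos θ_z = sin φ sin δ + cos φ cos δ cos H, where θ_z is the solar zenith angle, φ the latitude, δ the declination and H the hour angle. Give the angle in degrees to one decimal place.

Hour angle H = 15° × (10 − 12) = -30.00°.
cos θ_z = sin φ sin δ + cos φ cos δ cos H = (0.7536)(0.1323) + (0.6574)(0.9912)(0.8660) = 0.6640.
θ_z = arccos(0.6640) = 48.39°.

48.4°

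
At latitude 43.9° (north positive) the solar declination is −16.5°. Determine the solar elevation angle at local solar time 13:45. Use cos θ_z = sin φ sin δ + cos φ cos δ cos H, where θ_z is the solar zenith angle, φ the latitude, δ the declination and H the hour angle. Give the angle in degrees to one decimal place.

25.0°

Hour angle H = 15° × (13.75 − 12) = 26.25°.
cos θ_z = sin(43.9°) sin(-16.5°) + cos(43.9°) cos(-16.5°) cos(26.25°) = -0.1969 + 0.6196 = 0.4227.
θ_z = arccos(0.4227) = 64.99°, so the elevation is 90° − 64.99° = 25.01°.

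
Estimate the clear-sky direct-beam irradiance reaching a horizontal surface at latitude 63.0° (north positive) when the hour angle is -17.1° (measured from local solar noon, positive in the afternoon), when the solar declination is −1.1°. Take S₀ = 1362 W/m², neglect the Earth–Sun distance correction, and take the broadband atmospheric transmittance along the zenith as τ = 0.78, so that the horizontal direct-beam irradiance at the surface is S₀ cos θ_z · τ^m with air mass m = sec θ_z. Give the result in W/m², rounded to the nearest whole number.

313 W/m²

With φ = 63.0°, δ = -1.1°, H = -17.10°: sin φ sin δ = -0.0171, cos φ cos δ cos H = 0.4338, so cos θ_z = 0.4167.
Air mass m = 1/cos θ_z = 1/0.4167 = 2.400; τ^m = 0.78^2.400 = 0.5508.
Surface direct beam = 1362 × 0.4167 × 0.5508 = 312.60 W/m².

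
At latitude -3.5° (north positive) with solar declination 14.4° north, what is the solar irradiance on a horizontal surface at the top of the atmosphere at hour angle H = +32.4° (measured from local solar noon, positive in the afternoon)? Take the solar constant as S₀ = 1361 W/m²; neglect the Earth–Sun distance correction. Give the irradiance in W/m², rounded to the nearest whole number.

1090 W/m²

With φ = -3.5°, δ = 14.4°, H = 32.40°: sin φ sin δ = -0.0152, cos φ cos δ cos H = 0.8163, so cos θ_z = 0.8011.
Top-of-atmosphere irradiance = S₀ cos θ_z = 1361 × 0.8011 = 1090.30 W/m².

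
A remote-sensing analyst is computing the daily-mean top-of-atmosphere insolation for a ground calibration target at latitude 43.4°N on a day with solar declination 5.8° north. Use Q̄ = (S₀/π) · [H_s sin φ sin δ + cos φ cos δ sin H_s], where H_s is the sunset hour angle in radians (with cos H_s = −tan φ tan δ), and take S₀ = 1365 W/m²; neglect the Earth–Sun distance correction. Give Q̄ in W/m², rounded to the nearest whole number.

363 W/m²

The sunset hour angle satisfies cos H_s = −tan φ tan δ = -0.0961, giving H_s = 95.51°. In radians, H_s = 1.6670.
H_s sin φ sin δ = 1.6670 × 0.6871 × 0.1011 = 0.1158.
cos φ cos δ sin H_s = 0.7266 × 0.9949 × 0.9954 = 0.7196.
Q̄ = (1365/π) × (0.1158 + 0.7196) = 434.49 × 0.8354 = 362.97 W/m².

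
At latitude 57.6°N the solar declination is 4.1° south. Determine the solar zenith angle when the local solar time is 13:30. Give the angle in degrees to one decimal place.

64.3°

Hour angle H = 15° × (13.5 − 12) = 22.50°.
cos θ_z = sin φ sin δ + cos φ cos δ cos H = (0.8443)(-0.0715) + (0.5358)(0.9974)(0.9239) = 0.4334.
θ_z = arccos(0.4334) = 64.32°.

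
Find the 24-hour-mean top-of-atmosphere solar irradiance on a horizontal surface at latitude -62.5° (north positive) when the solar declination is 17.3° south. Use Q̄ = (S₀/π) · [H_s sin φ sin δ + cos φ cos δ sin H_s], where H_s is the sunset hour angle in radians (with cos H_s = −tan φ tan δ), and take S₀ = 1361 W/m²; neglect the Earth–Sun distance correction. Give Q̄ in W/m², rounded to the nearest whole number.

406 W/m²

−tan φ tan δ = −(-1.9210)(-0.3115) = -0.5984; H_s = arccos(-0.5984) = 126.76°. In radians, H_s = 2.2124.
H_s sin φ sin δ = 2.2124 × -0.8870 × -0.2974 = 0.5836.
cos φ cos δ sin H_s = 0.4617 × 0.9548 × 0.8011 = 0.3531.
Q̄ = (1361/π) × (0.5836 + 0.3531) = 433.22 × 0.9367 = 405.80 W/m².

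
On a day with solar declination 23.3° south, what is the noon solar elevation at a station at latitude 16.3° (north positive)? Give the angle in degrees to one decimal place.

50.4°

At local solar noon the hour angle is zero, so the elevation is 90° − |φ − δ| = 90° − |16.3° − (-23.3°)| = 90° − 39.6° = 50.4°.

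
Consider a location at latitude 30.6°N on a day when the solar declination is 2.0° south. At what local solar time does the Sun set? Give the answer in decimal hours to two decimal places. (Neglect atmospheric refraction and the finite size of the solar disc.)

−tan φ tan δ = −(0.5914)(-0.0349) = 0.0206; H_s = arccos(0.0206) = 88.82°.
Sunset is at 12 + H_s/15 = 12 + 5.921 = 17.921 h local solar time.

17.92 h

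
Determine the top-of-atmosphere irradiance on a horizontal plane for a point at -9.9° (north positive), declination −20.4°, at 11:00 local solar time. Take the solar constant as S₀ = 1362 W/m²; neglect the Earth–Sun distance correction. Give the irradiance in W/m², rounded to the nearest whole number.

1296 W/m²

Hour angle H = 15° × (11 − 12) = -15.00°.
cos θ_z = sin φ sin δ + cos φ cos δ cos H = (-0.1719)(-0.3486) + (0.9851)(0.9373)(0.9659) = 0.9518.
Top-of-atmosphere irradiance = S₀ cos θ_z = 1362 × 0.9518 = 1296.35 W/m².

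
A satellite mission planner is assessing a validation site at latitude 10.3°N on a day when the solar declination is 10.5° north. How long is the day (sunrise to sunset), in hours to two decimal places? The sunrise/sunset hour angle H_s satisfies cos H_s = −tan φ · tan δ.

−tan φ tan δ = −(0.1817)(0.1853) = -0.0337; H_s = arccos(-0.0337) = 91.93°.
Day length = 2 H_s / 15° h⁻¹ = 183.86° / 15 = 12.257 h.

12.26 hours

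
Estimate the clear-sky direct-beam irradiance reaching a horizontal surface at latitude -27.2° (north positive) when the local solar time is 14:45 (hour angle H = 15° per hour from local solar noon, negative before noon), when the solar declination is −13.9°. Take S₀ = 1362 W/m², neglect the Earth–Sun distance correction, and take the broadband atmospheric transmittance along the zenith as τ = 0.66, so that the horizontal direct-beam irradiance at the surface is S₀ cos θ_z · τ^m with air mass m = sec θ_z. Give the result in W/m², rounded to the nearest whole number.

Hour angle H = 15° × (14.75 − 12) = 41.25°.
cos θ_z = sin(-27.2°) sin(-13.9°) + cos(-27.2°) cos(-13.9°) cos(41.25°) = 0.1098 + 0.6491 = 0.7589.
Air mass m = 1/cos θ_z = 1/0.7589 = 1.318; τ^m = 0.66^1.318 = 0.5783.
Surface direct beam = 1362 × 0.7589 × 0.5783 = 597.74 W/m².

598 W/m²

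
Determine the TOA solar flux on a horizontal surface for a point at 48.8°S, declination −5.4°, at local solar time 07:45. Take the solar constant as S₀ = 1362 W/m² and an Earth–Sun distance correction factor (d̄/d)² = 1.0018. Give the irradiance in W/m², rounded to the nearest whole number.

492 W/m²

Hour angle H = 15° × (7.75 − 12) = -63.75°.
cos θ_z = sin φ sin δ + cos φ cos δ cos H = (-0.7524)(-0.0941) + (0.6587)(0.9956)(0.4423) = 0.3609.
Top-of-atmosphere irradiance = S₀ (d̄/d)² cos θ_z = 1362 × 1.0018 × 0.3609 = 492.43 W/m².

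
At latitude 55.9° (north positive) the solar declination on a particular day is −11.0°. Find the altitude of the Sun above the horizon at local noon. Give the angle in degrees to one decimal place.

At local solar noon the hour angle is zero, so the elevation is 90° − |φ − δ| = 90° − |55.9° − (-11.0°)| = 90° − 66.9° = 23.1°.

23.1°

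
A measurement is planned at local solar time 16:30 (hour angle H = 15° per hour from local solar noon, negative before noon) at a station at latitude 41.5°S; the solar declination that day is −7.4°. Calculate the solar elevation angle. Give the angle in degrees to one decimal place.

Hour angle H = 15° × (16.5 − 12) = 67.50°.
With φ = -41.5°, δ = -7.4°, H = 67.50°: sin φ sin δ = 0.0853, cos φ cos δ cos H = 0.2842, so cos θ_z = 0.3695.
θ_z = arccos(0.3695) = 68.32°, so the elevation is 90° − 68.32° = 21.68°.

21.7°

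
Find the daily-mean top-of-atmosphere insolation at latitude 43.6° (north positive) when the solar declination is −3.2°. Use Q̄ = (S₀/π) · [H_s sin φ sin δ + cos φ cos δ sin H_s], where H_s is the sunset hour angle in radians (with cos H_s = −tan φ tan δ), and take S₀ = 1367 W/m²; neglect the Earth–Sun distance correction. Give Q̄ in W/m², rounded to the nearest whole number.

289 W/m²

−tan φ tan δ = −(0.9523)(-0.0559) = 0.0532; H_s = arccos(0.0532) = 86.95°. In radians, H_s = 1.5176.
H_s sin φ sin δ = 1.5176 × 0.6896 × -0.0558 = -0.0584.
cos φ cos δ sin H_s = 0.7242 × 0.9984 × 0.9986 = 0.7220.
Q̄ = (1367/π) × (-0.0584 + 0.7220) = 435.13 × 0.6636 = 288.75 W/m².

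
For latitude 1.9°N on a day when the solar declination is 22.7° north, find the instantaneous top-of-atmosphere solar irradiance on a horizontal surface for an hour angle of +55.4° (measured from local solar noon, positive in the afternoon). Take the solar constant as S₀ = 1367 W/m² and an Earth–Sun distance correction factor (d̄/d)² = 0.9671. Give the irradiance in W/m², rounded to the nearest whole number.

709 W/m²

cos θ_z = sin(1.9°) sin(22.7°) + cos(1.9°) cos(22.7°) cos(55.40°) = 0.0128 + 0.5236 = 0.5364.
Top-of-atmosphere irradiance = S₀ (d̄/d)² cos θ_z = 1367 × 0.9671 × 0.5364 = 709.13 W/m².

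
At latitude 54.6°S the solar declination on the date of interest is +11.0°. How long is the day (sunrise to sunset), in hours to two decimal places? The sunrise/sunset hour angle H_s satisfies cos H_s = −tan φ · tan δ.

9.88 hours

cos H_s = −tan(-54.6°) · tan(11.0°) = 0.2735, so H_s = arccos(0.2735) = 74.13°.
Day length = 2 H_s / 15° h⁻¹ = 148.26° / 15 = 9.884 h.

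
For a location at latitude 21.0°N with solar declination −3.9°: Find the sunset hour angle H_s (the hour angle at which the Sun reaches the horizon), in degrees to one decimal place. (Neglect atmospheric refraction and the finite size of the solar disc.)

The sunset hour angle satisfies cos H_s = −tan φ tan δ = 0.0262, giving H_s = 88.50°.

88.5°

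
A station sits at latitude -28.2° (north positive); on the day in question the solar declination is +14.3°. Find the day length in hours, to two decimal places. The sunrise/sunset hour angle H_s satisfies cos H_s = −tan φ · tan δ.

−tan φ tan δ = −(-0.5362)(0.2549) = 0.1367; H_s = arccos(0.1367) = 82.14°.
Day length = 2 H_s / 15° h⁻¹ = 164.28° / 15 = 10.952 h.

10.95 hours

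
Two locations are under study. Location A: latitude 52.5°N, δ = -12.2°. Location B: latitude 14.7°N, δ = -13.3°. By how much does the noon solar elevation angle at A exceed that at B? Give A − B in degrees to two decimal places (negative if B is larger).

A: 90° − |52.5 − (-12.2)| = 25.30°.
B: 90° − |14.7 − (-13.3)| = 62.00°.
A − B = 25.30 − 62.00 = -36.70°.

-36.70°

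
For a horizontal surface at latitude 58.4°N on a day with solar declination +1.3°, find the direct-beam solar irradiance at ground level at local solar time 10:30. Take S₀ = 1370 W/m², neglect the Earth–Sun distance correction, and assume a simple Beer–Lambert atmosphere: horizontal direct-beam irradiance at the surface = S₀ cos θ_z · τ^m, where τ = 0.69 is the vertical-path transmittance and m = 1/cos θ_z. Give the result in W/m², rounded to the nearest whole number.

330 W/m²

Hour angle H = 15° × (10.5 − 12) = -22.50°.
cos θ_z = sin(58.4°) sin(1.3°) + cos(58.4°) cos(1.3°) cos(-22.50°) = 0.0193 + 0.4840 = 0.5033.
Air mass m = 1/cos θ_z = 1/0.5033 = 1.987; τ^m = 0.69^1.987 = 0.4784.
Surface direct beam = 1370 × 0.5033 × 0.4784 = 329.87 W/m².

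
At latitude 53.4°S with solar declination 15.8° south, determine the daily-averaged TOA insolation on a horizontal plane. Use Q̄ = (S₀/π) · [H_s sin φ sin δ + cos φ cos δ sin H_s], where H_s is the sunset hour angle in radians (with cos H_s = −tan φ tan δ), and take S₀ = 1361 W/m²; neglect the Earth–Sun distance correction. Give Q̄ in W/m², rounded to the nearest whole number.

416 W/m²

cos H_s = −tan(-53.4°) · tan(-15.8°) = -0.3810, so H_s = arccos(-0.3810) = 112.40°. In radians, H_s = 1.9618.
H_s sin φ sin δ = 1.9618 × -0.8028 × -0.2723 = 0.4289.
cos φ cos δ sin H_s = 0.5962 × 0.9622 × 0.9245 = 0.5304.
Q̄ = (1361/π) × (0.4289 + 0.5304) = 433.22 × 0.9593 = 415.59 W/m².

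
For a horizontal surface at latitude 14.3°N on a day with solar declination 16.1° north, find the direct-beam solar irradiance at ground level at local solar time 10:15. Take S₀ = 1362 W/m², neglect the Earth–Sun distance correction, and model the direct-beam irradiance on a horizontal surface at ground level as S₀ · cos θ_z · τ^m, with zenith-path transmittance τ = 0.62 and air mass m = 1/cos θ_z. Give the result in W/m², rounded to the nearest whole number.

725 W/m²

Hour angle H = 15° × (10.25 − 12) = -26.25°.
With φ = 14.3°, δ = 16.1°, H = -26.25°: sin φ sin δ = 0.0685, cos φ cos δ cos H = 0.8350, so cos θ_z = 0.9035.
Air mass m = 1/cos θ_z = 1/0.9035 = 1.107; τ^m = 0.62^1.107 = 0.5891.
Surface direct beam = 1362 × 0.9035 × 0.5891 = 724.93 W/m².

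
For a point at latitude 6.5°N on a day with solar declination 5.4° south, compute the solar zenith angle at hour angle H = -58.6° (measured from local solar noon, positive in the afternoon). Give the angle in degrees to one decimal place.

59.7°

cos θ_z = sin(6.5°) sin(-5.4°) + cos(6.5°) cos(-5.4°) cos(-58.60°) = -0.0107 + 0.5154 = 0.5047.
θ_z = arccos(0.5047) = 59.69°.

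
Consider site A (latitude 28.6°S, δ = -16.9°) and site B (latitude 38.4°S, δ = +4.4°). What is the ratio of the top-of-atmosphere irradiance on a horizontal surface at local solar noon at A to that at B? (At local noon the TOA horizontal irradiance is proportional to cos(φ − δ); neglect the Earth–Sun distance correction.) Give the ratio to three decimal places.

1.335

A: cos θ_z = cos(-28.6° − (-16.9°)) = 0.9792.
B: cos θ_z = cos(-38.4° − (4.4°)) = 0.7337.
Ratio A/B = 0.9792 / 0.7337 = 1.3346.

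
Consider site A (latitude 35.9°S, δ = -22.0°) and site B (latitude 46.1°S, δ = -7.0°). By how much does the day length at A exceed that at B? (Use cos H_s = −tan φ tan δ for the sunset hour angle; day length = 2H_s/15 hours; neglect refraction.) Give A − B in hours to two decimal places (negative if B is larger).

A: H_s = arccos(−tan -35.9° · tan -22.0°) = 107.01°, so 2H_s/15 = 14.2680 h.
B: H_s = arccos(−tan -46.1° · tan -7.0°) = 97.33°, so 2H_s/15 = 12.9773 h.
A − B = 14.2680 − 12.9773 = 1.2907 h.

+1.29 h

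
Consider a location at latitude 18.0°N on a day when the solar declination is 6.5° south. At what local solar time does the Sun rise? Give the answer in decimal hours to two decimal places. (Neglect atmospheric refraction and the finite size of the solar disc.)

6.14 h

cos H_s = −tan(18.0°) · tan(-6.5°) = 0.0370, so H_s = arccos(0.0370) = 87.88°.
Sunrise is at 12 − H_s/15 = 12 − 5.859 = 6.141 h local solar time.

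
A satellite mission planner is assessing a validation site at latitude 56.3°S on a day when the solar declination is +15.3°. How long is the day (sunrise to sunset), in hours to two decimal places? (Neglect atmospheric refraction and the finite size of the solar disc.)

8.77 hours

cos H_s = −tan(-56.3°) · tan(15.3°) = 0.4102, so H_s = arccos(0.4102) = 65.78°.
Day length = 2 H_s / 15° h⁻¹ = 131.56° / 15 = 8.771 h.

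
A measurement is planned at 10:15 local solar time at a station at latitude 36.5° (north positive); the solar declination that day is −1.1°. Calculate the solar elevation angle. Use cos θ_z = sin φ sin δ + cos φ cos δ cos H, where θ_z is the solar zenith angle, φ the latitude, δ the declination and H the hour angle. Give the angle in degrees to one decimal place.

Hour angle H = 15° × (10.25 − 12) = -26.25°.
cos θ_z = sin φ sin δ + cos φ cos δ cos H = (0.5948)(-0.0192) + (0.8039)(0.9998)(0.8969) = 0.7095.
θ_z = arccos(0.7095) = 44.81°, so the elevation is 90° − 44.81° = 45.19°.

45.2°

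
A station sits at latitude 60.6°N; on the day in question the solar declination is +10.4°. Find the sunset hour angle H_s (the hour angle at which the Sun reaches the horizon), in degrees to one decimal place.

−tan φ tan δ = −(1.7747)(0.1835) = -0.3257; H_s = arccos(-0.3257) = 109.01°.

109.0°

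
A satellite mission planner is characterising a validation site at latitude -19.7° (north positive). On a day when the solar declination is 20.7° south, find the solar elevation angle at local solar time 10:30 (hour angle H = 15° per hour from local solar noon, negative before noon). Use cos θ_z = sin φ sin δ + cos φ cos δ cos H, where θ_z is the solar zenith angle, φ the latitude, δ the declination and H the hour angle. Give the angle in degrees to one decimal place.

Hour angle H = 15° × (10.5 − 12) = -22.50°.
cos θ_z = sin φ sin δ + cos φ cos δ cos H = (-0.3371)(-0.3535) + (0.9415)(0.9354)(0.9239) = 0.9328.
θ_z = arccos(0.9328) = 21.12°, so the elevation is 90° − 21.12° = 68.88°.

68.9°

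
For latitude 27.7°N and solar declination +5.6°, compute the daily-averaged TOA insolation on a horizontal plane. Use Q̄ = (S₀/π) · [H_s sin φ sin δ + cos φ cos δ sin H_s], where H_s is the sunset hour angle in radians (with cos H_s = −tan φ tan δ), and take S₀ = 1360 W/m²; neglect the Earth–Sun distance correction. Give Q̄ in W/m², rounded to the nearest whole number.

cos H_s = −tan(27.7°) · tan(5.6°) = -0.0515, so H_s = arccos(-0.0515) = 92.95°. In radians, H_s = 1.6223.
H_s sin φ sin δ = 1.6223 × 0.4648 × 0.0976 = 0.0736.
cos φ cos δ sin H_s = 0.8854 × 0.9952 × 0.9987 = 0.8800.
Q̄ = (1360/π) × (0.0736 + 0.8800) = 432.90 × 0.9536 = 412.81 W/m².

413 W/m²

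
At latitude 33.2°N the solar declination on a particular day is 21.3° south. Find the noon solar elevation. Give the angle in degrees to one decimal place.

35.5°

At local solar noon the hour angle is zero, so the elevation is 90° − |φ − δ| = 90° − |33.2° − (-21.3°)| = 90° − 54.5° = 35.5°.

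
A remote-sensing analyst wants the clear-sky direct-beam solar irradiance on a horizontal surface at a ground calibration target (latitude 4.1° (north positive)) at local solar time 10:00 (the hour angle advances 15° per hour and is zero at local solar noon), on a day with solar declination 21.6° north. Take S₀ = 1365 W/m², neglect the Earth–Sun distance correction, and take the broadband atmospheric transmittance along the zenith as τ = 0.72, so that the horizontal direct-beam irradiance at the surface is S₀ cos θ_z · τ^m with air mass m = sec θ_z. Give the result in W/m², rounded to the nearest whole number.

Hour angle H = 15° × (10 − 12) = -30.00°.
cos θ_z = sin φ sin δ + cos φ cos δ cos H = (0.0715)(0.3681) + (0.9974)(0.9298)(0.8660) = 0.8294.
Air mass m = 1/cos θ_z = 1/0.8294 = 1.206; τ^m = 0.72^1.206 = 0.6729.
Surface direct beam = 1365 × 0.8294 × 0.6729 = 761.81 W/m².

762 W/m²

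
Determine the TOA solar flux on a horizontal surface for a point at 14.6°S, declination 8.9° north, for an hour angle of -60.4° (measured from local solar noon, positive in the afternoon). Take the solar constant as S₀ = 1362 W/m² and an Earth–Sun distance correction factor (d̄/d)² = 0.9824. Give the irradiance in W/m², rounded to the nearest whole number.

580 W/m²

With φ = -14.6°, δ = 8.9°, H = -60.40°: sin φ sin δ = -0.0390, cos φ cos δ cos H = 0.4722, so cos θ_z = 0.4332.
Top-of-atmosphere irradiance = S₀ (d̄/d)² cos θ_z = 1362 × 0.9824 × 0.4332 = 579.63 W/m².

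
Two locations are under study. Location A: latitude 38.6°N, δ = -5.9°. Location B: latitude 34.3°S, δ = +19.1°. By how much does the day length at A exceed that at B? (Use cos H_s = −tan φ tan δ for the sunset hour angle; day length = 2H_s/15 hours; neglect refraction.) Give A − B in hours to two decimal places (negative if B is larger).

+1.19 h

A: H_s = arccos(−tan 38.6° · tan -5.9°) = 85.27°, so 2H_s/15 = 11.3693 h.
B: H_s = arccos(−tan -34.3° · tan 19.1°) = 76.34°, so 2H_s/15 = 10.1787 h.
A − B = 11.3693 − 10.1787 = 1.1906 h.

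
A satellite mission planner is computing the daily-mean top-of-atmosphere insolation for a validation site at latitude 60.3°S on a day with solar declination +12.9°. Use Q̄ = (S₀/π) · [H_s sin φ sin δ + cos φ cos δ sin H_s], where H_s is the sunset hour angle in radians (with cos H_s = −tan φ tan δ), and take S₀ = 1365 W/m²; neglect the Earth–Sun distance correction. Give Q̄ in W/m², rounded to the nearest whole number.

95 W/m²

cos H_s = −tan(-60.3°) · tan(12.9°) = 0.4015, so H_s = arccos(0.4015) = 66.33°. In radians, H_s = 1.1577.
H_s sin φ sin δ = 1.1577 × -0.8686 × 0.2233 = -0.2245.
cos φ cos δ sin H_s = 0.4955 × 0.9748 × 0.9159 = 0.4424.
Q̄ = (1365/π) × (-0.2245 + 0.4424) = 434.49 × 0.2179 = 94.68 W/m².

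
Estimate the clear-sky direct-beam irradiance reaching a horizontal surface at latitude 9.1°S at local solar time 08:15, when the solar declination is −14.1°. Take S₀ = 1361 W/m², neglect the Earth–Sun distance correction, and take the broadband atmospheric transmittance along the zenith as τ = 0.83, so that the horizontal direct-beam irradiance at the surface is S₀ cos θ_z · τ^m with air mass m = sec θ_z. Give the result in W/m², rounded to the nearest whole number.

Hour angle H = 15° × (8.25 − 12) = -56.25°.
cos θ_z = sin(-9.1°) sin(-14.1°) + cos(-9.1°) cos(-14.1°) cos(-56.25°) = 0.0385 + 0.5321 = 0.5706.
Air mass m = 1/cos θ_z = 1/0.5706 = 1.753; τ^m = 0.83^1.753 = 0.7213.
Surface direct beam = 1361 × 0.5706 × 0.7213 = 560.15 W/m².

560 W/m²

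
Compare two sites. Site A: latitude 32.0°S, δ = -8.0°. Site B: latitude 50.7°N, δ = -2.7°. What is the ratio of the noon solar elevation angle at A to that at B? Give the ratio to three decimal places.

1.803

A: 90° − |-32.0 − (-8.0)| = 66.00°.
B: 90° − |50.7 − (-2.7)| = 36.60°.
Ratio A/B = 66.0000 / 36.6000 = 1.8033.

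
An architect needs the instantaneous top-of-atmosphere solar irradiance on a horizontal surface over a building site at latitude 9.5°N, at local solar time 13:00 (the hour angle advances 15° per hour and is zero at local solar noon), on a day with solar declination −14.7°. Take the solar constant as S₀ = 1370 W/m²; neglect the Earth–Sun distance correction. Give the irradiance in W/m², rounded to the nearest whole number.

Hour angle H = 15° × (13 − 12) = 15.00°.
With φ = 9.5°, δ = -14.7°, H = 15.00°: sin φ sin δ = -0.0419, cos φ cos δ cos H = 0.9215, so cos θ_z = 0.8796.
Top-of-atmosphere irradiance = S₀ cos θ_z = 1370 × 0.8796 = 1205.05 W/m².

1205 W/m²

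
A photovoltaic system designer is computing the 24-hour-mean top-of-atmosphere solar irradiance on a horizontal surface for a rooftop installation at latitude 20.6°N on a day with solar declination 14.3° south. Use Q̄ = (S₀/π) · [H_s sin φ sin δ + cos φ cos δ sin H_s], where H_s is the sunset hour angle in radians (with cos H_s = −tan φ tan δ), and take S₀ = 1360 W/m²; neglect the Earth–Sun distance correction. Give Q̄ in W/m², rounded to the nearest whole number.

cos H_s = −tan(20.6°) · tan(-14.3°) = 0.0958, so H_s = arccos(0.0958) = 84.50°. In radians, H_s = 1.4748.
H_s sin φ sin δ = 1.4748 × 0.3518 × -0.2470 = -0.1282.
cos φ cos δ sin H_s = 0.9361 × 0.9690 × 0.9954 = 0.9029.
Q̄ = (1360/π) × (-0.1282 + 0.9029) = 432.90 × 0.7747 = 335.37 W/m².

335 W/m²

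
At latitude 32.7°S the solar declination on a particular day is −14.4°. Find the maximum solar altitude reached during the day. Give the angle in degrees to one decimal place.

71.7°

At local solar noon the hour angle is zero, so the elevation is 90° − |φ − δ| = 90° − |-32.7° − (-14.4°)| = 90° − 18.3° = 71.7°.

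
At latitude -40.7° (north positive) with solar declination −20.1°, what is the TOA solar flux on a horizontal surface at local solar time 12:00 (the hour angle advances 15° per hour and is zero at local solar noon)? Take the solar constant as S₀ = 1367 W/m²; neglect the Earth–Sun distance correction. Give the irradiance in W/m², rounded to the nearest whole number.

Hour angle H = 15° × (12 − 12) = 0.00°.
cos θ_z = sin φ sin δ + cos φ cos δ cos H = (-0.6521)(-0.3437) + (0.7581)(0.9391)(1.0000) = 0.9361.
Top-of-atmosphere irradiance = S₀ cos θ_z = 1367 × 0.9361 = 1279.65 W/m².

1280 W/m²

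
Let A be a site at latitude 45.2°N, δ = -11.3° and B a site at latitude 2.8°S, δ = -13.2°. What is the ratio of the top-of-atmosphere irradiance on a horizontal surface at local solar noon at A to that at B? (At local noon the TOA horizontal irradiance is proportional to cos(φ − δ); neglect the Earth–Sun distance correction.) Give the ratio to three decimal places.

A: cos θ_z = cos(45.2° − (-11.3°)) = 0.5519.
B: cos θ_z = cos(-2.8° − (-13.2°)) = 0.9836.
Ratio A/B = 0.5519 / 0.9836 = 0.5611.

0.561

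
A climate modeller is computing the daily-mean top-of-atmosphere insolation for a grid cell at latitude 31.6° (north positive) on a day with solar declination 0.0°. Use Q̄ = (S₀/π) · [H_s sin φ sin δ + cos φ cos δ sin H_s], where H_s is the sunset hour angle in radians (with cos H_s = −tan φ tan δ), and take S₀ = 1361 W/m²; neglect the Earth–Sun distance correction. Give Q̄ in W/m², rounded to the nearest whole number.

The sunset hour angle satisfies cos H_s = −tan φ tan δ = 0.0000, giving H_s = 90.00°. In radians, H_s = 1.5708.
H_s sin φ sin δ = 1.5708 × 0.5240 × 0.0000 = 0.0000.
cos φ cos δ sin H_s = 0.8517 × 1.0000 × 1.0000 = 0.8517.
Q̄ = (1361/π) × (0.0000 + 0.8517) = 433.22 × 0.8517 = 368.97 W/m².

369 W/m²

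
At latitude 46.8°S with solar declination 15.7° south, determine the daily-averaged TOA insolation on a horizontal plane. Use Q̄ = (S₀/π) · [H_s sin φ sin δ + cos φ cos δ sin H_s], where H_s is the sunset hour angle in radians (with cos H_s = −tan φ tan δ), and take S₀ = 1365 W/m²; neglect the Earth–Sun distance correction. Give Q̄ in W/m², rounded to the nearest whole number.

The sunset hour angle satisfies cos H_s = −tan φ tan δ = -0.2993, giving H_s = 107.42°. In radians, H_s = 1.8748.
H_s sin φ sin δ = 1.8748 × -0.7290 × -0.2706 = 0.3698.
cos φ cos δ sin H_s = 0.6845 × 0.9627 × 0.9541 = 0.6287.
Q̄ = (1365/π) × (0.3698 + 0.6287) = 434.49 × 0.9985 = 433.84 W/m².

434 W/m²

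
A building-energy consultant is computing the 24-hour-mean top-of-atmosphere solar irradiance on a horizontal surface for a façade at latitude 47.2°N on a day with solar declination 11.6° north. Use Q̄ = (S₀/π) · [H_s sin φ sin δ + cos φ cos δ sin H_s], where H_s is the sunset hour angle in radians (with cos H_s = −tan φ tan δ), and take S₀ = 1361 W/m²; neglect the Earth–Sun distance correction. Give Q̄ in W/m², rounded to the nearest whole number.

cos H_s = −tan(47.2°) · tan(11.6°) = -0.2217, so H_s = arccos(-0.2217) = 102.81°. In radians, H_s = 1.7944.
H_s sin φ sin δ = 1.7944 × 0.7337 × 0.2011 = 0.2648.
cos φ cos δ sin H_s = 0.6794 × 0.9796 × 0.9751 = 0.6490.
Q̄ = (1361/π) × (0.2648 + 0.6490) = 433.22 × 0.9138 = 395.88 W/m².

396 W/m²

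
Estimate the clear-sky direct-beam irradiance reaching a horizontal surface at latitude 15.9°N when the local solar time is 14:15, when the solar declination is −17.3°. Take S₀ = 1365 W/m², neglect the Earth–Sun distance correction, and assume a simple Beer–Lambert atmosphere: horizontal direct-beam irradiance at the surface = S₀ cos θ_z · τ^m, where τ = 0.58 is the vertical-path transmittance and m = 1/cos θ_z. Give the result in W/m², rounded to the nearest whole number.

Hour angle H = 15° × (14.25 − 12) = 33.75°.
With φ = 15.9°, δ = -17.3°, H = 33.75°: sin φ sin δ = -0.0815, cos φ cos δ cos H = 0.7635, so cos θ_z = 0.6820.
Air mass m = 1/cos θ_z = 1/0.6820 = 1.466; τ^m = 0.58^1.466 = 0.4500.
Surface direct beam = 1365 × 0.6820 × 0.4500 = 418.92 W/m².

419 W/m²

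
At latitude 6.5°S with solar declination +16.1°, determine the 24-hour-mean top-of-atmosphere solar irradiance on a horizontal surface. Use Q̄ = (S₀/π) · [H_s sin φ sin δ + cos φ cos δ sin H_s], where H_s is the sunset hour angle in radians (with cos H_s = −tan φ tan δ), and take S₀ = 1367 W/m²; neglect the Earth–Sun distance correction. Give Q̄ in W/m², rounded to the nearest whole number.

394 W/m²

−tan φ tan δ = −(-0.1139)(0.2886) = 0.0329; H_s = arccos(0.0329) = 88.11°. In radians, H_s = 1.5378.
H_s sin φ sin δ = 1.5378 × -0.1132 × 0.2773 = -0.0483.
cos φ cos δ sin H_s = 0.9936 × 0.9608 × 0.9995 = 0.9542.
Q̄ = (1367/π) × (-0.0483 + 0.9542) = 435.13 × 0.9059 = 394.18 W/m².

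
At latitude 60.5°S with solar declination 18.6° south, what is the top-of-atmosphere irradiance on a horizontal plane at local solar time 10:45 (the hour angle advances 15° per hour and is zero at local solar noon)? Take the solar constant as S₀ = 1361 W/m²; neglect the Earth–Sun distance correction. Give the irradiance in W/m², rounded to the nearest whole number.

Hour angle H = 15° × (10.75 − 12) = -18.75°.
With φ = -60.5°, δ = -18.6°, H = -18.75°: sin φ sin δ = 0.2776, cos φ cos δ cos H = 0.4419, so cos θ_z = 0.7195.
Top-of-atmosphere irradiance = S₀ cos θ_z = 1361 × 0.7195 = 979.24 W/m².

979 W/m²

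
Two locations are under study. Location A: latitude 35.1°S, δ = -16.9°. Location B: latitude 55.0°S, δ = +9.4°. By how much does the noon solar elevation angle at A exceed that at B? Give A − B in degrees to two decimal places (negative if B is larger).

+46.20°

A: 90° − |-35.1 − (-16.9)| = 71.80°.
B: 90° − |-55.0 − (9.4)| = 25.60°.
A − B = 71.80 − 25.60 = 46.20°.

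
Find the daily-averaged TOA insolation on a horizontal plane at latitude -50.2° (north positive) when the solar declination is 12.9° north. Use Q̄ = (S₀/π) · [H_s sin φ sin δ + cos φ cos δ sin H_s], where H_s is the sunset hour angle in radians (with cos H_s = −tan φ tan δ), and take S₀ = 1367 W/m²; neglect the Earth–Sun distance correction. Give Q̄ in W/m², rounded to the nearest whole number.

−tan φ tan δ = −(-1.2002)(0.2290) = 0.2748; H_s = arccos(0.2748) = 74.05°. In radians, H_s = 1.2924.
H_s sin φ sin δ = 1.2924 × -0.7683 × 0.2233 = -0.2217.
cos φ cos δ sin H_s = 0.6401 × 0.9748 × 0.9615 = 0.5999.
Q̄ = (1367/π) × (-0.2217 + 0.5999) = 435.13 × 0.3782 = 164.57 W/m².

165 W/m²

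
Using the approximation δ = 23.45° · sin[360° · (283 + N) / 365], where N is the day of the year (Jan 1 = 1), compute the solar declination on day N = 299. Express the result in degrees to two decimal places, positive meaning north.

360 × (283 + 299) / 365 = 574.027°; sin(574.027°) = -0.5596.
δ = 23.45 × -0.5596 = -13.123° ≈ -13.12°.

-13.12°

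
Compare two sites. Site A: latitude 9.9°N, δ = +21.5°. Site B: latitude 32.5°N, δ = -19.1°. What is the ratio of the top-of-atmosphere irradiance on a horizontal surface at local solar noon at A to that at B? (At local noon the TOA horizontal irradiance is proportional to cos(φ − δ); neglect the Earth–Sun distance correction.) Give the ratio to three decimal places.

1.577

A: cos θ_z = cos(9.9° − (21.5°)) = 0.9796.
B: cos θ_z = cos(32.5° − (-19.1°)) = 0.6211.
Ratio A/B = 0.9796 / 0.6211 = 1.5772.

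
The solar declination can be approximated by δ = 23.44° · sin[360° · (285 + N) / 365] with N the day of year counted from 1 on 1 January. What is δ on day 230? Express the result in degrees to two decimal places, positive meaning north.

360 × (285 + 230) / 365 = 507.945°; sin(507.945°) = 0.5307.
δ = 23.44 × 0.5307 = 12.440° ≈ +12.44°.

+12.44°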